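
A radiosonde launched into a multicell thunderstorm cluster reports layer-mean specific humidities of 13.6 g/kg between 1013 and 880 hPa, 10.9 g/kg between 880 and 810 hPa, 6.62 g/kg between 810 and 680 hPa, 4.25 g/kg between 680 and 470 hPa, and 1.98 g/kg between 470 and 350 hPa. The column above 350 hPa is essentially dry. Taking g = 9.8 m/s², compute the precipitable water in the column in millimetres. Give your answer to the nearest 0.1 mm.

PW ≈ 46.6 mm

Precipitable water is the column-integrated vapour mass per unit area: PW = (1/g) Σ q̄ Δp, with q in kg/kg and Δp in Pa (1 kg/m² of water = 1 mm).
Layer 1013–880 hPa: Δp = 133 hPa = 13300 Pa, q̄ = 0.0136 kg/kg → 0.0136 × 13300 / 9.8 = 18.46 mm
Layer 880–810 hPa: Δp = 70 hPa = 7000 Pa, q̄ = 0.0109 kg/kg → 0.0109 × 7000 / 9.8 = 7.79 mm
Layer 810–680 hPa: Δp = 130 hPa = 13000 Pa, q̄ = 0.00662 kg/kg → 0.00662 × 13000 / 9.8 = 8.78 mm
Layer 680–470 hPa: Δp = 210 hPa = 21000 Pa, q̄ = 0.00425 kg/kg → 0.00425 × 21000 / 9.8 = 9.11 mm
Layer 470–350 hPa: Δp = 120 hPa = 12000 Pa, q̄ = 0.00198 kg/kg → 0.00198 × 12000 / 9.8 = 2.42 mm
PW = 18.46 + 7.79 + 8.78 + 9.11 + 2.42 = 46.56 ≈ 46.6 mm.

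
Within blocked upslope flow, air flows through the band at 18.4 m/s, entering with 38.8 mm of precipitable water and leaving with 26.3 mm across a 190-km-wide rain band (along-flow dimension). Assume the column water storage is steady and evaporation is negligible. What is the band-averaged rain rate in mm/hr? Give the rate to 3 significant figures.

Column moisture flux per unit crosswind length is F = V × PW.
Inflow: F_in = 18.4 × 38.8 = 713.92 mm·m/s
Outflow: F_out = 18.4 × 26.3 = 483.92 mm·m/s
Steady-state rate R = (F_in − F_out)/L = (713.92 − 483.92) / 190000 m = 1.211e-03 mm/s.
R = 1.211e-03 × 3600 = 4.36 mm/hr.

R ≈ 4.36 mm/hr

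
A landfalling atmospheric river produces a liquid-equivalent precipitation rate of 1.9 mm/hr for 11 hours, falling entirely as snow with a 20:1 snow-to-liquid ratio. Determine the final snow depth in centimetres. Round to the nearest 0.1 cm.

Liquid-equivalent depth = 1.9 × 11 = 20.9 mm.
Snow depth = 20.9 mm × 20 = 418 mm = 41.8 cm.

snow depth ≈ 41.8 cm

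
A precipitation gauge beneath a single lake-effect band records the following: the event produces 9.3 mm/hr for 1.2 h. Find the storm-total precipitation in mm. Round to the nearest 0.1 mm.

total ≈ 11.2 mm

Total = Σ Rᵢ Δtᵢ = 9.3 × 1.2
      = 11.16 = 11.2 mm.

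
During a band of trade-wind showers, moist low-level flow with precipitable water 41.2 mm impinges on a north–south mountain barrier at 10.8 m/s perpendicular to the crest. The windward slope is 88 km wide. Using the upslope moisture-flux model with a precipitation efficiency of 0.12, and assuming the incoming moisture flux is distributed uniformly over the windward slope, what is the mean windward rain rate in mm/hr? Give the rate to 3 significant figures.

Incoming column moisture flux per unit ridge length: F = V × PW = 10.8 × 41.2 = 444.96 mm·m/s.
Spread over the 88 km slope with efficiency ε = 0.12: R = ε·F/W = 0.12 × 444.96 / 88000 m = 6.068e-04 mm/s.
R = 6.068e-04 × 3600 = 2.18 mm/hr.

R ≈ 2.18 mm/hr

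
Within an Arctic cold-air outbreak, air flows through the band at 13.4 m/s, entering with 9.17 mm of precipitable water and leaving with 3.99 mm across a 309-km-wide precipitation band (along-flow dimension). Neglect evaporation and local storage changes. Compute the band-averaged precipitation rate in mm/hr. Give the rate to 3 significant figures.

Column moisture flux per unit crosswind length is F = V × PW.
Inflow: F_in = 13.4 × 9.17 = 122.878 mm·m/s
Outflow: F_out = 13.4 × 3.99 = 53.466 mm·m/s
Steady-state rate R = (F_in − F_out)/L = (122.878 − 53.466) / 309000 m = 2.246e-04 mm/s.
R = 2.246e-04 × 3600 = 0.809 mm/hr.

R ≈ 0.809 mm/hr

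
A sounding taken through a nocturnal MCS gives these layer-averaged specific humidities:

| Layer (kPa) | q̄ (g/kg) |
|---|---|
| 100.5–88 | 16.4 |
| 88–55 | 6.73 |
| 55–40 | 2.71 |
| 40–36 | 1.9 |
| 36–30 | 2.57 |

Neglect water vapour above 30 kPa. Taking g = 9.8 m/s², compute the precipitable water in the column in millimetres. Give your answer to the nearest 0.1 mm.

PW ≈ 50.1 mm

Precipitable water is the column-integrated vapour mass per unit area: PW = (1/g) Σ q̄ Δp, with q in kg/kg and Δp in Pa (1 kg/m² of water = 1 mm).
Layer 100.5–88 kPa: Δp = 125 hPa = 12500 Pa, q̄ = 0.0164 kg/kg → 0.0164 × 12500 / 9.8 = 20.92 mm
Layer 88–55 kPa: Δp = 330 hPa = 33000 Pa, q̄ = 0.00673 kg/kg → 0.00673 × 33000 / 9.8 = 22.66 mm
Layer 55–40 kPa: Δp = 150 hPa = 15000 Pa, q̄ = 0.00271 kg/kg → 0.00271 × 15000 / 9.8 = 4.15 mm
Layer 40–36 kPa: Δp = 40 hPa = 4000 Pa, q̄ = 0.0019 kg/kg → 0.0019 × 4000 / 9.8 = 0.78 mm
Layer 36–30 kPa: Δp = 60 hPa = 6000 Pa, q̄ = 0.00257 kg/kg → 0.00257 × 6000 / 9.8 = 1.57 mm
PW = 20.92 + 22.66 + 4.15 + 0.78 + 1.57 = 50.08 ≈ 50.1 mm.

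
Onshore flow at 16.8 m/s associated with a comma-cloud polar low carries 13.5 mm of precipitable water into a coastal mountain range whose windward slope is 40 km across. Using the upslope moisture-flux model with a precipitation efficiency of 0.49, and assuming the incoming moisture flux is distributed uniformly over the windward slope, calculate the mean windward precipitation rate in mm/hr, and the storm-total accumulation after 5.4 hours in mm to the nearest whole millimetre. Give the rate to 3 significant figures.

R ≈ 10.0 mm/hr; total ≈ 54 mm

Incoming column moisture flux per unit ridge length: F = V × PW = 16.8 × 13.5 = 226.8 mm·m/s.
Spread over the 40 km slope with efficiency ε = 0.49: R = ε·F/W = 0.49 × 226.8 / 40000 m = 2.778e-03 mm/s.
R = 2.778e-03 × 3600 = 10.0 mm/hr.
Over 5.4 h: total = 10.0 × 5.4 = 54 mm.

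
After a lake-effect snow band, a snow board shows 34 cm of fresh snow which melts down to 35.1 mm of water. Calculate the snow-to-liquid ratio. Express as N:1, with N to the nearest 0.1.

Ratio = snow depth / SWE = 340 mm / 35.1 mm = 9.7, i.e. 9.7:1.

ratio ≈ 9.7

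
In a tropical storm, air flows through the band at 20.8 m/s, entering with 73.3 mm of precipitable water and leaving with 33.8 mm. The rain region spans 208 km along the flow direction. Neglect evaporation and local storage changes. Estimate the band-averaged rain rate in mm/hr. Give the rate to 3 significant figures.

Column moisture flux per unit crosswind length is F = V × PW.
Inflow: F_in = 20.8 × 73.3 = 1524.64 mm·m/s
Outflow: F_out = 20.8 × 33.8 = 703.04 mm·m/s
Steady-state rate R = (F_in − F_out)/L = (1524.64 − 703.04) / 208000 m = 3.950e-03 mm/s.
R = 3.950e-03 × 3600 = 14.2 mm/hr.

R ≈ 14.2 mm/hr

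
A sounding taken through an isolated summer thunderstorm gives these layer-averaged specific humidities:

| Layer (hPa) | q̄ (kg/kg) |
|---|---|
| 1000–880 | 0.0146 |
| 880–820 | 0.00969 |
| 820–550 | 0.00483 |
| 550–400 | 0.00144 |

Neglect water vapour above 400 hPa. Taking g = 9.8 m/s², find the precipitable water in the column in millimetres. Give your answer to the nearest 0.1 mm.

PW ≈ 39.3 mm

Precipitable water is the column-integrated vapour mass per unit area: PW = (1/g) Σ q̄ Δp, with q in kg/kg and Δp in Pa (1 kg/m² of water = 1 mm).
Layer 1000–880 hPa: Δp = 120 hPa = 12000 Pa, q̄ = 0.0146 kg/kg → 0.0146 × 12000 / 9.8 = 17.88 mm
Layer 880–820 hPa: Δp = 60 hPa = 6000 Pa, q̄ = 0.00969 kg/kg → 0.00969 × 6000 / 9.8 = 5.93 mm
Layer 820–550 hPa: Δp = 270 hPa = 27000 Pa, q̄ = 0.00483 kg/kg → 0.00483 × 27000 / 9.8 = 13.31 mm
Layer 550–400 hPa: Δp = 150 hPa = 15000 Pa, q̄ = 0.00144 kg/kg → 0.00144 × 15000 / 9.8 = 2.20 mm
PW = 17.88 + 5.93 + 13.31 + 2.20 = 39.32 ≈ 39.3 mm.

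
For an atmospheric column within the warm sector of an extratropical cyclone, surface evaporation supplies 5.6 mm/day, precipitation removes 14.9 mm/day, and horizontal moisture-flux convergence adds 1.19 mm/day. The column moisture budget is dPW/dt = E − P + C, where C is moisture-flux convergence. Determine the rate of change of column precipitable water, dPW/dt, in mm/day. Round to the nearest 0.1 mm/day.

dPW/dt ≈ -8.1 mm/day

dPW/dt = E − P + C = 5.6 − 14.9 + (1.19) = -8.1 mm/day.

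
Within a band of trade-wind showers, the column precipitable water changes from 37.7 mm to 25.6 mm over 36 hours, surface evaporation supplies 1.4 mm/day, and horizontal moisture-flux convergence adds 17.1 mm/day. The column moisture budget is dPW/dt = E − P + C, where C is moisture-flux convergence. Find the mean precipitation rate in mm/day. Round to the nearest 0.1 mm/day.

P ≈ 26.6 mm/day

dPW/dt = (25.6 − 37.7) mm / (36/24 day) = -8.067 mm/day.
P = E + C − dPW/dt = 1.4 + (17.1) − (-8.067) = 26.6 mm/day.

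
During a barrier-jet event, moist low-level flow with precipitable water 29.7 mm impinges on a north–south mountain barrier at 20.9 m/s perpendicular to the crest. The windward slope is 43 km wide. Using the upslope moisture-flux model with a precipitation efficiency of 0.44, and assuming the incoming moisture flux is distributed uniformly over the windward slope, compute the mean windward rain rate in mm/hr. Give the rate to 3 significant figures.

R ≈ 22.9 mm/hr

Incoming column moisture flux per unit ridge length: F = V × PW = 20.9 × 29.7 = 620.73 mm·m/s.
Spread over the 43 km slope with efficiency ε = 0.44: R = ε·F/W = 0.44 × 620.73 / 43000 m = 6.352e-03 mm/s.
R = 6.352e-03 × 3600 = 22.9 mm/hr.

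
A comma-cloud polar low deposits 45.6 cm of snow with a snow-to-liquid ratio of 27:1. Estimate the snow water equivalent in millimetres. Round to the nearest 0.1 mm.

SWE = snow depth / ratio = 45.6 cm / 27 = 1.689 cm = 16.9 mm.

SWE ≈ 16.9 mm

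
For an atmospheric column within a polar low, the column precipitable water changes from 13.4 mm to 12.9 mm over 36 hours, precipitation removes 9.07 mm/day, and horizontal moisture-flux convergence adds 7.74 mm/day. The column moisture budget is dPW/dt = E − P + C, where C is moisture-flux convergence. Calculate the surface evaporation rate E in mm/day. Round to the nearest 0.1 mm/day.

dPW/dt = (12.9 − 13.4) mm / (36/24 day) = -0.333 mm/day.
E = dPW/dt + P − C = (-0.333) + 9.07 − (7.74) = 1.0 mm/day.

E ≈ 1.0 mm/day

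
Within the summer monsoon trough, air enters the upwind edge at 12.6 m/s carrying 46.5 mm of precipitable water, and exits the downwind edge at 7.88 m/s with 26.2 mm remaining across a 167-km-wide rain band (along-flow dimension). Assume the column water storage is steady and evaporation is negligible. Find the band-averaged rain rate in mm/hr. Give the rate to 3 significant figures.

Column moisture flux per unit crosswind length is F = V × PW.
Inflow: F_in = 12.6 × 46.5 = 585.9 mm·m/s
Outflow: F_out = 7.88 × 26.2 = 206.456 mm·m/s
Steady-state rate R = (F_in − F_out)/L = (585.9 − 206.456) / 167000 m = 2.272e-03 mm/s.
R = 2.272e-03 × 3600 = 8.18 mm/hr.

R ≈ 8.18 mm/hr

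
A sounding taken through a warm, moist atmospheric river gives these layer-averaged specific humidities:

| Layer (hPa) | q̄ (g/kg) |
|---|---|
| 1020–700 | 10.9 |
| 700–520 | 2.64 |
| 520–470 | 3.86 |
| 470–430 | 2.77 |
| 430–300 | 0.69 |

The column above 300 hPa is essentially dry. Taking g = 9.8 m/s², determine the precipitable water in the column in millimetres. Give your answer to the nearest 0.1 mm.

Precipitable water is the column-integrated vapour mass per unit area: PW = (1/g) Σ q̄ Δp, with q in kg/kg and Δp in Pa (1 kg/m² of water = 1 mm).
Layer 1020–700 hPa: Δp = 320 hPa = 32000 Pa, q̄ = 0.0109 kg/kg → 0.0109 × 32000 / 9.8 = 35.59 mm
Layer 700–520 hPa: Δp = 180 hPa = 18000 Pa, q̄ = 0.00264 kg/kg → 0.00264 × 18000 / 9.8 = 4.85 mm
Layer 520–470 hPa: Δp = 50 hPa = 5000 Pa, q̄ = 0.00386 kg/kg → 0.00386 × 5000 / 9.8 = 1.97 mm
Layer 470–430 hPa: Δp = 40 hPa = 4000 Pa, q̄ = 0.00277 kg/kg → 0.00277 × 4000 / 9.8 = 1.13 mm
Layer 430–300 hPa: Δp = 130 hPa = 13000 Pa, q̄ = 0.00069 kg/kg → 0.00069 × 13000 / 9.8 = 0.92 mm
PW = 35.59 + 4.85 + 1.97 + 1.13 + 0.92 = 44.46 ≈ 44.5 mm.

PW ≈ 44.5 mm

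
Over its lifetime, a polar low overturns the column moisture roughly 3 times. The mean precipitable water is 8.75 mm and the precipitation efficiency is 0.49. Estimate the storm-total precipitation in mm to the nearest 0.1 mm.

Each cycle deposits ε × PW = 0.49 × 8.75 = 4.2875 mm.
Over 3 cycles: 3 × 4.2875 = 12.9 mm.

precipitation ≈ 12.9 mm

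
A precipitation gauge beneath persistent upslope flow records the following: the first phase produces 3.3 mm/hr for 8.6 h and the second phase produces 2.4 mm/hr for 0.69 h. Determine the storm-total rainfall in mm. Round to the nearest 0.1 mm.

total ≈ 30.0 mm

Total = Σ Rᵢ Δtᵢ = 3.3 × 8.6 + 2.4 × 0.69
      = 28.38 + 1.656 = 30.0 mm.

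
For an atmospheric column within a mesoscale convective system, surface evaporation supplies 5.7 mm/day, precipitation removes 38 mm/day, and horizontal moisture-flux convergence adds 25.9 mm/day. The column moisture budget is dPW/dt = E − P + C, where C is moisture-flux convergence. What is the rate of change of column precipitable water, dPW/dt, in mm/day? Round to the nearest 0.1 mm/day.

dPW/dt ≈ -6.4 mm/day

dPW/dt = E − P + C = 5.7 − 38 + (25.9) = -6.4 mm/day.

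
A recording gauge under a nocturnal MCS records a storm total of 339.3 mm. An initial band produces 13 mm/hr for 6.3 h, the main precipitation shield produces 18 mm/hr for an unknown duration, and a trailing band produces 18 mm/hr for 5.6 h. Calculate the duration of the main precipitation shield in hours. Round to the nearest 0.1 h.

duration ≈ 8.7 h

Known phases: 13 × 6.3 + 18 × 5.6 = 81.9 + 100.8 = 182.7 mm.
Remaining depth = 339.3 − 182.7 = 156.6 mm.
Duration = 156.6 / 18 = 8.7 h.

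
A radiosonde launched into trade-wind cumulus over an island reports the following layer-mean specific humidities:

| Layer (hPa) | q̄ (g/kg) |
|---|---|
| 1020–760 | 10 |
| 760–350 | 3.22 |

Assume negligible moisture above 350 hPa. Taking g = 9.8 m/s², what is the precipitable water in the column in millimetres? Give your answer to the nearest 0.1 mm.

Precipitable water is the column-integrated vapour mass per unit area: PW = (1/g) Σ q̄ Δp, with q in kg/kg and Δp in Pa (1 kg/m² of water = 1 mm).
Layer 1020–760 hPa: Δp = 260 hPa = 26000 Pa, q̄ = 0.01 kg/kg → 0.01 × 26000 / 9.8 = 26.53 mm
Layer 760–350 hPa: Δp = 410 hPa = 41000 Pa, q̄ = 0.00322 kg/kg → 0.00322 × 41000 / 9.8 = 13.47 mm
PW = 26.53 + 13.47 = 40.00 ≈ 40.0 mm.

PW ≈ 40.0 mm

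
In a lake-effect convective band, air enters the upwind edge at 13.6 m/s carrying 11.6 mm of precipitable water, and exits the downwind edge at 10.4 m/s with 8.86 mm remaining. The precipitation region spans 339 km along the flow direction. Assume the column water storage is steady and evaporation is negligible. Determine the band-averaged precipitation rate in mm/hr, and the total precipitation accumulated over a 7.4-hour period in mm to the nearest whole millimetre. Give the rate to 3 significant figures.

Column moisture flux per unit crosswind length is F = V × PW.
Inflow: F_in = 13.6 × 11.6 = 157.76 mm·m/s
Outflow: F_out = 10.4 × 8.86 = 92.144 mm·m/s
Steady-state rate R = (F_in − F_out)/L = (157.76 − 92.144) / 339000 m = 1.936e-04 mm/s.
R = 1.936e-04 × 3600 = 0.697 mm/hr.
Over 7.4 h: total = 0.697 × 7.4 = 5.1578 ≈ 5 mm.

R ≈ 0.697 mm/hr; total ≈ 5 mm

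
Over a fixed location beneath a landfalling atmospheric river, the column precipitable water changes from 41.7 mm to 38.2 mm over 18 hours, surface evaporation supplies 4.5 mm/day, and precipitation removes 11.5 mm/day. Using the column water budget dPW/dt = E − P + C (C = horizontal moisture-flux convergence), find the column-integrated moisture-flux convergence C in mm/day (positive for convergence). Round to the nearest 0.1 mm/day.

C ≈ 2.3 mm/day

dPW/dt = (38.2 − 41.7) mm / (18/24 day) = -4.667 mm/day.
C = dPW/dt − E + P = (-4.667) − 4.5 + 11.5 = 2.3 mm/day.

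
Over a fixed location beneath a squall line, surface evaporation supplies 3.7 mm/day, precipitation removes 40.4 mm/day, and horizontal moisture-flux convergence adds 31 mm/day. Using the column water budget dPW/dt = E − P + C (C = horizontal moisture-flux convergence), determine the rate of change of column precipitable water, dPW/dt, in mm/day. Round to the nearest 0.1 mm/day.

dPW/dt = E − P + C = 3.7 − 40.4 + (31) = -5.7 mm/day.

dPW/dt ≈ -5.7 mm/day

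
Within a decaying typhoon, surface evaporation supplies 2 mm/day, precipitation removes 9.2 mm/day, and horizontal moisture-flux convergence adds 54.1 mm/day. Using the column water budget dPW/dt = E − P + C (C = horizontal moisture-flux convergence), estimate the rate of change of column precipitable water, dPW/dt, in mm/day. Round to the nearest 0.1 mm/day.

dPW/dt ≈ 46.9 mm/day

dPW/dt = E − P + C = 2 − 9.2 + (54.1) = 46.9 mm/day.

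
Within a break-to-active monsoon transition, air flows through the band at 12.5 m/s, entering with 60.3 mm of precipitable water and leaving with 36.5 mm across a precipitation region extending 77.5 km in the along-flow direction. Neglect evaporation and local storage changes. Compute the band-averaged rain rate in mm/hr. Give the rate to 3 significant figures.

Column moisture flux per unit crosswind length is F = V × PW.
Inflow: F_in = 12.5 × 60.3 = 753.75 mm·m/s
Outflow: F_out = 12.5 × 36.5 = 456.25 mm·m/s
Steady-state rate R = (F_in − F_out)/L = (753.75 − 456.25) / 77500 m = 3.839e-03 mm/s.
R = 3.839e-03 × 3600 = 13.8 mm/hr.

R ≈ 13.8 mm/hr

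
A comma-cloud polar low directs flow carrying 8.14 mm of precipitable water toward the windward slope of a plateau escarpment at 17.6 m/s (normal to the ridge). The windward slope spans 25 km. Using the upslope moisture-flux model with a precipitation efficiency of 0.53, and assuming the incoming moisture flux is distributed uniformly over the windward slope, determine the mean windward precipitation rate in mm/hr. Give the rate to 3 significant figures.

R ≈ 10.9 mm/hr

Incoming column moisture flux per unit ridge length: F = V × PW = 17.6 × 8.14 = 143.264 mm·m/s.
Spread over the 25 km slope with efficiency ε = 0.53: R = ε·F/W = 0.53 × 143.264 / 25000 m = 3.037e-03 mm/s.
R = 3.037e-03 × 3600 = 10.9 mm/hr.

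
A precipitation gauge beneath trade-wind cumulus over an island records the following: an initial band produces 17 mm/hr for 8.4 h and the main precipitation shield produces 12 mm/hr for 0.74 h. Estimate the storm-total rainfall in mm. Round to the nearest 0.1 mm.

Total = Σ Rᵢ Δtᵢ = 17 × 8.4 + 12 × 0.74
      = 142.8 + 8.88 = 151.7 mm.

total ≈ 151.7 mm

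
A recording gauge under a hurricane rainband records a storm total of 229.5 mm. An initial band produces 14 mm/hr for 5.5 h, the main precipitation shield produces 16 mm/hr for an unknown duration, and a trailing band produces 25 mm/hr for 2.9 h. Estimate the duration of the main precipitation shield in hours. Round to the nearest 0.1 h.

duration ≈ 5.0 h

Known phases: 14 × 5.5 + 25 × 2.9 = 77 + 72.5 = 149.5 mm.
Remaining depth = 229.5 − 149.5 = 80 mm.
Duration = 80 / 16 = 5.0 h.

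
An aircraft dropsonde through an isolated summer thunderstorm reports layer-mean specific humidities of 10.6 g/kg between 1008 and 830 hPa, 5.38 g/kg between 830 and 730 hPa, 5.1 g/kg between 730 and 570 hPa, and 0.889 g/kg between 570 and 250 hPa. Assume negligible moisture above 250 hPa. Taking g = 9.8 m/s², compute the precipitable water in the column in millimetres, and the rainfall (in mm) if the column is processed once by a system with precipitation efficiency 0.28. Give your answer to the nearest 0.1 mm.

Precipitable water is the column-integrated vapour mass per unit area: PW = (1/g) Σ q̄ Δp, with q in kg/kg and Δp in Pa (1 kg/m² of water = 1 mm).
Layer 1008–830 hPa: Δp = 178 hPa = 17800 Pa, q̄ = 0.0106 kg/kg → 0.0106 × 17800 / 9.8 = 19.25 mm
Layer 830–730 hPa: Δp = 100 hPa = 10000 Pa, q̄ = 0.00538 kg/kg → 0.00538 × 10000 / 9.8 = 5.49 mm
Layer 730–570 hPa: Δp = 160 hPa = 16000 Pa, q̄ = 0.0051 kg/kg → 0.0051 × 16000 / 9.8 = 8.33 mm
Layer 570–250 hPa: Δp = 320 hPa = 32000 Pa, q̄ = 0.000889 kg/kg → 0.000889 × 32000 / 9.8 = 2.90 mm
PW = 19.25 + 5.49 + 8.33 + 2.90 = 35.97 ≈ 36.0 mm.
Rainfall = ε × PW = 0.28 × 36.0 = 10.1 mm.

PW ≈ 36.0 mm; rainfall ≈ 10.1 mm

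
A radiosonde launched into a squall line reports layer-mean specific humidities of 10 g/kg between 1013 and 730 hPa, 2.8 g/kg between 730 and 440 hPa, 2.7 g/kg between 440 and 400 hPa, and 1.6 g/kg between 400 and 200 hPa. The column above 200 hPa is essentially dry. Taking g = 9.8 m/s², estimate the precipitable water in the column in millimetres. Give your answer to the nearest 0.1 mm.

PW ≈ 41.5 mm

Precipitable water is the column-integrated vapour mass per unit area: PW = (1/g) Σ q̄ Δp, with q in kg/kg and Δp in Pa (1 kg/m² of water = 1 mm).
Layer 1013–730 hPa: Δp = 283 hPa = 28300 Pa, q̄ = 0.01 kg/kg → 0.01 × 28300 / 9.8 = 28.88 mm
Layer 730–440 hPa: Δp = 290 hPa = 29000 Pa, q̄ = 0.0028 kg/kg → 0.0028 × 29000 / 9.8 = 8.29 mm
Layer 440–400 hPa: Δp = 40 hPa = 4000 Pa, q̄ = 0.0027 kg/kg → 0.0027 × 4000 / 9.8 = 1.10 mm
Layer 400–200 hPa: Δp = 200 hPa = 20000 Pa, q̄ = 0.0016 kg/kg → 0.0016 × 20000 / 9.8 = 3.27 mm
PW = 28.88 + 8.29 + 1.10 + 3.27 = 41.54 ≈ 41.5 mm.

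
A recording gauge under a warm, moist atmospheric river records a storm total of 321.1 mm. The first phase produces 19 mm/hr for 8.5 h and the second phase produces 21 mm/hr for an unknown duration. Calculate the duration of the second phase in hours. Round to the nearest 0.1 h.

Known phases: 19 × 8.5 = 161.5 mm.
Remaining depth = 321.1 − 161.5 = 159.6 mm.
Duration = 159.6 / 21 = 7.6 h.

duration ≈ 7.6 h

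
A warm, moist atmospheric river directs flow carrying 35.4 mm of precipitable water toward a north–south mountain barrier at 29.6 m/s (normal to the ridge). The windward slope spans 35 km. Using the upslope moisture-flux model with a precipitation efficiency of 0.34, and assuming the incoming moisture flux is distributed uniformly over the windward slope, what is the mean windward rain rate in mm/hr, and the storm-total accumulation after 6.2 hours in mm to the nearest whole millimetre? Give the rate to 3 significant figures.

R ≈ 36.6 mm/hr; total ≈ 227 mm

Incoming column moisture flux per unit ridge length: F = V × PW = 29.6 × 35.4 = 1047.84 mm·m/s.
Spread over the 35 km slope with efficiency ε = 0.34: R = ε·F/W = 0.34 × 1047.84 / 35000 m = 1.018e-02 mm/s.
R = 1.018e-02 × 3600 = 36.6 mm/hr.
Over 6.2 h: total = 36.6 × 6.2 = 226.92 ≈ 227 mm.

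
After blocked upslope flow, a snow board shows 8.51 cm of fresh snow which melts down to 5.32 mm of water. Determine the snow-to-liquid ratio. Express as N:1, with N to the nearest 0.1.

Ratio = snow depth / SWE = 85.1 mm / 5.32 mm = 16.0, i.e. 16.0:1.

ratio ≈ 16.0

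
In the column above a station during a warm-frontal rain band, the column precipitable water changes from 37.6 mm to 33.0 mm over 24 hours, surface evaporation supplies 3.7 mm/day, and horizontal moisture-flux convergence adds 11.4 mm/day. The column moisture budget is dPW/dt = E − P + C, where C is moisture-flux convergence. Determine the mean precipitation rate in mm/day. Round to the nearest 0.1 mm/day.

P ≈ 19.7 mm/day

dPW/dt = (33.0 − 37.6) mm / (24/24 day) = -4.600 mm/day.
P = E + C − dPW/dt = 3.7 + (11.4) − (-4.600) = 19.7 mm/day.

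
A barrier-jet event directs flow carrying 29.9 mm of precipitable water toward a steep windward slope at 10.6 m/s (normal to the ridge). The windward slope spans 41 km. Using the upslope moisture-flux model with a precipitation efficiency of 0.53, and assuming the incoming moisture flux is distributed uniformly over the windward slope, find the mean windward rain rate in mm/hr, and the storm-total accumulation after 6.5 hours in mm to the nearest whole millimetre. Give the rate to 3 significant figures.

Incoming column moisture flux per unit ridge length: F = V × PW = 10.6 × 29.9 = 316.94 mm·m/s.
Spread over the 41 km slope with efficiency ε = 0.53: R = ε·F/W = 0.53 × 316.94 / 41000 m = 4.097e-03 mm/s.
R = 4.097e-03 × 3600 = 14.7 mm/hr.
Over 6.5 h: total = 14.7 × 6.5 = 95.55 ≈ 96 mm.

R ≈ 14.7 mm/hr; total ≈ 96 mm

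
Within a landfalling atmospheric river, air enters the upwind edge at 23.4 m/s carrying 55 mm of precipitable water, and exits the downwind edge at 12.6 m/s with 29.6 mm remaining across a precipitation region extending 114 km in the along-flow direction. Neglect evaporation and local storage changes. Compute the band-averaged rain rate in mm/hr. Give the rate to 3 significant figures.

R ≈ 28.9 mm/hr

Column moisture flux per unit crosswind length is F = V × PW.
Inflow: F_in = 23.4 × 55 = 1287 mm·m/s
Outflow: F_out = 12.6 × 29.6 = 372.96 mm·m/s
Steady-state rate R = (F_in − F_out)/L = (1287 − 372.96) / 114000 m = 8.018e-03 mm/s.
R = 8.018e-03 × 3600 = 28.9 mm/hr.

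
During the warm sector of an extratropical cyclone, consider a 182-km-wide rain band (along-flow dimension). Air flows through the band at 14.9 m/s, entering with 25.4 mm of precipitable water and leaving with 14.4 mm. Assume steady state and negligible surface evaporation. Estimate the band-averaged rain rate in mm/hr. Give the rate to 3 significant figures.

Column moisture flux per unit crosswind length is F = V × PW.
Inflow: F_in = 14.9 × 25.4 = 378.46 mm·m/s
Outflow: F_out = 14.9 × 14.4 = 214.56 mm·m/s
Steady-state rate R = (F_in − F_out)/L = (378.46 − 214.56) / 182000 m = 9.005e-04 mm/s.
R = 9.005e-04 × 3600 = 3.24 mm/hr.

R ≈ 3.24 mm/hr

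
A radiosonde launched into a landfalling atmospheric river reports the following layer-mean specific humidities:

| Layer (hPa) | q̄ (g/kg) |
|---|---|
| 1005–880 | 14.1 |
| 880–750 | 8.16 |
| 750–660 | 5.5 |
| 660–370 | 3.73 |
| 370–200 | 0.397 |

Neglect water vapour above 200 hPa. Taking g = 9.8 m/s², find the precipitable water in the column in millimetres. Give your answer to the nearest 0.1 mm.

PW ≈ 45.6 mm

Precipitable water is the column-integrated vapour mass per unit area: PW = (1/g) Σ q̄ Δp, with q in kg/kg and Δp in Pa (1 kg/m² of water = 1 mm).
Layer 1005–880 hPa: Δp = 125 hPa = 12500 Pa, q̄ = 0.0141 kg/kg → 0.0141 × 12500 / 9.8 = 17.98 mm
Layer 880–750 hPa: Δp = 130 hPa = 13000 Pa, q̄ = 0.00816 kg/kg → 0.00816 × 13000 / 9.8 = 10.82 mm
Layer 750–660 hPa: Δp = 90 hPa = 9000 Pa, q̄ = 0.0055 kg/kg → 0.0055 × 9000 / 9.8 = 5.05 mm
Layer 660–370 hPa: Δp = 290 hPa = 29000 Pa, q̄ = 0.00373 kg/kg → 0.00373 × 29000 / 9.8 = 11.04 mm
Layer 370–200 hPa: Δp = 170 hPa = 17000 Pa, q̄ = 0.000397 kg/kg → 0.000397 × 17000 / 9.8 = 0.69 mm
PW = 17.98 + 10.82 + 5.05 + 11.04 + 0.69 = 45.58 ≈ 45.6 mm.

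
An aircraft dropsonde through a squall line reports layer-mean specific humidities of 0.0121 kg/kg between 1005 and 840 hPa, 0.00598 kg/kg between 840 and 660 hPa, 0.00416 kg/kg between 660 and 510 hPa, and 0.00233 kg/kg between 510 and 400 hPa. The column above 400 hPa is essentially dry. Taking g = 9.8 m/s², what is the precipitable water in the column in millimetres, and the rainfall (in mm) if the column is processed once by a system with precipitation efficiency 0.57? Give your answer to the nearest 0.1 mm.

PW ≈ 40.3 mm; rainfall ≈ 23.0 mm

Precipitable water is the column-integrated vapour mass per unit area: PW = (1/g) Σ q̄ Δp, with q in kg/kg and Δp in Pa (1 kg/m² of water = 1 mm).
Layer 1005–840 hPa: Δp = 165 hPa = 16500 Pa, q̄ = 0.0121 kg/kg → 0.0121 × 16500 / 9.8 = 20.37 mm
Layer 840–660 hPa: Δp = 180 hPa = 18000 Pa, q̄ = 0.00598 kg/kg → 0.00598 × 18000 / 9.8 = 10.98 mm
Layer 660–510 hPa: Δp = 150 hPa = 15000 Pa, q̄ = 0.00416 kg/kg → 0.00416 × 15000 / 9.8 = 6.37 mm
Layer 510–400 hPa: Δp = 110 hPa = 11000 Pa, q̄ = 0.00233 kg/kg → 0.00233 × 11000 / 9.8 = 2.62 mm
PW = 20.37 + 10.98 + 6.37 + 2.62 = 40.34 ≈ 40.3 mm.
Rainfall = ε × PW = 0.57 × 40.3 = 23.0 mm.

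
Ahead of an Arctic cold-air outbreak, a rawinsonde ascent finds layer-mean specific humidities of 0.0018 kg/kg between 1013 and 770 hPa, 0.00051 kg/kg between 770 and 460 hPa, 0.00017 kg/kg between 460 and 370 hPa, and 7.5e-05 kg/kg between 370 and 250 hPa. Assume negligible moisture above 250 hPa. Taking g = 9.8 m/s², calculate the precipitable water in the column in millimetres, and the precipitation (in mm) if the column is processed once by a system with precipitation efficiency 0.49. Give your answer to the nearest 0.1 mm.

Precipitable water is the column-integrated vapour mass per unit area: PW = (1/g) Σ q̄ Δp, with q in kg/kg and Δp in Pa (1 kg/m² of water = 1 mm).
Layer 1013–770 hPa: Δp = 243 hPa = 24300 Pa, q̄ = 0.0018 kg/kg → 0.0018 × 24300 / 9.8 = 4.46 mm
Layer 770–460 hPa: Δp = 310 hPa = 31000 Pa, q̄ = 0.00051 kg/kg → 0.00051 × 31000 / 9.8 = 1.61 mm
Layer 460–370 hPa: Δp = 90 hPa = 9000 Pa, q̄ = 0.00017 kg/kg → 0.00017 × 9000 / 9.8 = 0.16 mm
Layer 370–250 hPa: Δp = 120 hPa = 12000 Pa, q̄ = 7.5e-05 kg/kg → 7.5e-05 × 12000 / 9.8 = 0.09 mm
PW = 4.46 + 1.61 + 0.16 + 0.09 = 6.32 ≈ 6.3 mm.
Precipitation = ε × PW = 0.49 × 6.3 = 3.1 mm.

PW ≈ 6.3 mm; precipitation ≈ 3.1 mm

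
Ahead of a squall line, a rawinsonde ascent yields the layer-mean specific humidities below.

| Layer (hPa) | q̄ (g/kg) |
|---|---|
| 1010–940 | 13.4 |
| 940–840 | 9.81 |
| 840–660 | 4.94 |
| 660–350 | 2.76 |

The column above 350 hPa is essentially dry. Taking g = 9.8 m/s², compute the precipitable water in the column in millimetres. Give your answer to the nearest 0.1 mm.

Precipitable water is the column-integrated vapour mass per unit area: PW = (1/g) Σ q̄ Δp, with q in kg/kg and Δp in Pa (1 kg/m² of water = 1 mm).
Layer 1010–940 hPa: Δp = 70 hPa = 7000 Pa, q̄ = 0.0134 kg/kg → 0.0134 × 7000 / 9.8 = 9.57 mm
Layer 940–840 hPa: Δp = 100 hPa = 10000 Pa, q̄ = 0.00981 kg/kg → 0.00981 × 10000 / 9.8 = 10.01 mm
Layer 840–660 hPa: Δp = 180 hPa = 18000 Pa, q̄ = 0.00494 kg/kg → 0.00494 × 18000 / 9.8 = 9.07 mm
Layer 660–350 hPa: Δp = 310 hPa = 31000 Pa, q̄ = 0.00276 kg/kg → 0.00276 × 31000 / 9.8 = 8.73 mm
PW = 9.57 + 10.01 + 9.07 + 8.73 = 37.38 ≈ 37.4 mm.

PW ≈ 37.4 mm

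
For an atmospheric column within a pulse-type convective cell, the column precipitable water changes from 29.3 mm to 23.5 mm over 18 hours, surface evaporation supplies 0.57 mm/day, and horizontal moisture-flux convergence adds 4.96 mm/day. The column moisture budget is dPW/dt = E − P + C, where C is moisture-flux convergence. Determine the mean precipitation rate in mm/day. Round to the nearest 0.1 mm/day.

P ≈ 13.3 mm/day

dPW/dt = (23.5 − 29.3) mm / (18/24 day) = -7.733 mm/day.
P = E + C − dPW/dt = 0.57 + (4.96) − (-7.733) = 13.3 mm/day.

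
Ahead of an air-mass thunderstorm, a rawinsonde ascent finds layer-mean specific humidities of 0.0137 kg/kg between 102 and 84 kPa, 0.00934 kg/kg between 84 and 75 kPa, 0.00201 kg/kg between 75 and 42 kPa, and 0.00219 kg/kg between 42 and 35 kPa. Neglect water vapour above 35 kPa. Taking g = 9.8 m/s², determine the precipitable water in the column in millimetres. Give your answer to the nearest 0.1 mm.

PW ≈ 42.1 mm

Precipitable water is the column-integrated vapour mass per unit area: PW = (1/g) Σ q̄ Δp, with q in kg/kg and Δp in Pa (1 kg/m² of water = 1 mm).
Layer 102–84 kPa: Δp = 180 hPa = 18000 Pa, q̄ = 0.0137 kg/kg → 0.0137 × 18000 / 9.8 = 25.16 mm
Layer 84–75 kPa: Δp = 90 hPa = 9000 Pa, q̄ = 0.00934 kg/kg → 0.00934 × 9000 / 9.8 = 8.58 mm
Layer 75–42 kPa: Δp = 330 hPa = 33000 Pa, q̄ = 0.00201 kg/kg → 0.00201 × 33000 / 9.8 = 6.77 mm
Layer 42–35 kPa: Δp = 70 hPa = 7000 Pa, q̄ = 0.00219 kg/kg → 0.00219 × 7000 / 9.8 = 1.56 mm
PW = 25.16 + 8.58 + 6.77 + 1.56 = 42.07 ≈ 42.1 mm.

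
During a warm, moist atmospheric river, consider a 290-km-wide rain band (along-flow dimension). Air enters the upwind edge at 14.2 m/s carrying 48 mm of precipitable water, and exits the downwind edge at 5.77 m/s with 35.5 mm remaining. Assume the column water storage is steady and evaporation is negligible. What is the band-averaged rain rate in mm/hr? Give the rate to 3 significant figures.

Column moisture flux per unit crosswind length is F = V × PW.
Inflow: F_in = 14.2 × 48 = 681.6 mm·m/s
Outflow: F_out = 5.77 × 35.5 = 204.835 mm·m/s
Steady-state rate R = (F_in − F_out)/L = (681.6 − 204.835) / 290000 m = 1.644e-03 mm/s.
R = 1.644e-03 × 3600 = 5.92 mm/hr.

R ≈ 5.92 mm/hr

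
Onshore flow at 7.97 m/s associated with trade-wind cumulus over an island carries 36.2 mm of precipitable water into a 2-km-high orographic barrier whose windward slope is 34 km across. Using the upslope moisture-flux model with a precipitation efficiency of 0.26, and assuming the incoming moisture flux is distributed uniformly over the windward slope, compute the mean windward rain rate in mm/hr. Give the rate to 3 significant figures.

Incoming column moisture flux per unit ridge length: F = V × PW = 7.97 × 36.2 = 288.514 mm·m/s.
Spread over the 34 km slope with efficiency ε = 0.26: R = ε·F/W = 0.26 × 288.514 / 34000 m = 2.206e-03 mm/s.
R = 2.206e-03 × 3600 = 7.94 mm/hr.

R ≈ 7.94 mm/hr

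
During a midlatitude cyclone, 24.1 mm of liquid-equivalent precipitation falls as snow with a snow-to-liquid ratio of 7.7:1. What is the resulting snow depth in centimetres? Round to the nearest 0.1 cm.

snow depth ≈ 18.6 cm

Snow depth = liquid × ratio = 24.1 mm × 7.7 = 185.57 mm = 18.6 cm.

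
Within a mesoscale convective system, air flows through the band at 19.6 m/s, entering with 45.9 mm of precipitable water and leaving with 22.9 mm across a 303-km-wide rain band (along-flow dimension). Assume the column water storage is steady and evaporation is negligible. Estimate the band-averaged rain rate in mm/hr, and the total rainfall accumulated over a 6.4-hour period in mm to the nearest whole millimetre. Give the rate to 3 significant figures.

R ≈ 5.36 mm/hr; total ≈ 34 mm

Column moisture flux per unit crosswind length is F = V × PW.
Inflow: F_in = 19.6 × 45.9 = 899.64 mm·m/s
Outflow: F_out = 19.6 × 22.9 = 448.84 mm·m/s
Steady-state rate R = (F_in − F_out)/L = (899.64 − 448.84) / 303000 m = 1.488e-03 mm/s.
R = 1.488e-03 × 3600 = 5.36 mm/hr.
Over 6.4 h: total = 5.36 × 6.4 = 34.304 ≈ 34 mm.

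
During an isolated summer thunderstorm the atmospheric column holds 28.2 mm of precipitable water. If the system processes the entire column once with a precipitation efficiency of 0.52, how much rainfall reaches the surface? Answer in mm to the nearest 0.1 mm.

Rainfall = ε × PW = 0.52 × 28.2 = 14.7 mm.

rainfall ≈ 14.7 mm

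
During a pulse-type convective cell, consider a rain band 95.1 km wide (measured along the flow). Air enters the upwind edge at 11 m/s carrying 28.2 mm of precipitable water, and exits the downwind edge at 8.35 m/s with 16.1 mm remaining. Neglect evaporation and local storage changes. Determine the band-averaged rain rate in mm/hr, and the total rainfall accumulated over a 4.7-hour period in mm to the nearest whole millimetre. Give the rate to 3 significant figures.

R ≈ 6.65 mm/hr; total ≈ 31 mm

Column moisture flux per unit crosswind length is F = V × PW.
Inflow: F_in = 11 × 28.2 = 310.2 mm·m/s
Outflow: F_out = 8.35 × 16.1 = 134.435 mm·m/s
Steady-state rate R = (F_in − F_out)/L = (310.2 − 134.435) / 95100 m = 1.848e-03 mm/s.
R = 1.848e-03 × 3600 = 6.65 mm/hr.
Over 4.7 h: total = 6.65 × 4.7 = 31.255 ≈ 31 mm.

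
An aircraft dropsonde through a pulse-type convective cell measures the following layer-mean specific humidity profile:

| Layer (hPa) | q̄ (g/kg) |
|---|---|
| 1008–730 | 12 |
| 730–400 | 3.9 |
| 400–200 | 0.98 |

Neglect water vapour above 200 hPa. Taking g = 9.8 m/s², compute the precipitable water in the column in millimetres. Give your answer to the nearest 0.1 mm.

Precipitable water is the column-integrated vapour mass per unit area: PW = (1/g) Σ q̄ Δp, with q in kg/kg and Δp in Pa (1 kg/m² of water = 1 mm).
Layer 1008–730 hPa: Δp = 278 hPa = 27800 Pa, q̄ = 0.012 kg/kg → 0.012 × 27800 / 9.8 = 34.04 mm
Layer 730–400 hPa: Δp = 330 hPa = 33000 Pa, q̄ = 0.0039 kg/kg → 0.0039 × 33000 / 9.8 = 13.13 mm
Layer 400–200 hPa: Δp = 200 hPa = 20000 Pa, q̄ = 0.00098 kg/kg → 0.00098 × 20000 / 9.8 = 2.00 mm
PW = 34.04 + 13.13 + 2.00 = 49.17 ≈ 49.2 mm.

PW ≈ 49.2 mm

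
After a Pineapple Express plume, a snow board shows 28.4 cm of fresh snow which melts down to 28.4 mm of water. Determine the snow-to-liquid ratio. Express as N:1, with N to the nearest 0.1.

ratio ≈ 10.0

Ratio = snow depth / SWE = 284 mm / 28.4 mm = 10.0, i.e. 10.0:1.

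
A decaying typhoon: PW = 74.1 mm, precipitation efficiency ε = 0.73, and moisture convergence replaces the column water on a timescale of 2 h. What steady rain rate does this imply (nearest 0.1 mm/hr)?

Each overturning extracts ε × PW = 0.73 × 74.1 = 54.093 mm.
Rate = ε·PW / τ = 54.093 / 2 h = 27.0 mm/hr.

R ≈ 27.0 mm/hr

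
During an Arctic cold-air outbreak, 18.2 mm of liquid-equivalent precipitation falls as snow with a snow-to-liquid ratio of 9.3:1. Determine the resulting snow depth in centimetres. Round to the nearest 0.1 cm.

Snow depth = liquid × ratio = 18.2 mm × 9.3 = 169.26 mm = 16.9 cm.

snow depth ≈ 16.9 cm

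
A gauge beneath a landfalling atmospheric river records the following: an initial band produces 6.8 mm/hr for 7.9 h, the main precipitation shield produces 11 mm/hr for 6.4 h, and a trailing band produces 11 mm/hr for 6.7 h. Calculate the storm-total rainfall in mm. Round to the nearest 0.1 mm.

total ≈ 197.8 mm

Total = Σ Rᵢ Δtᵢ = 6.8 × 7.9 + 11 × 6.4 + 11 × 6.7
      = 53.72 + 70.4 + 73.7 = 197.8 mm.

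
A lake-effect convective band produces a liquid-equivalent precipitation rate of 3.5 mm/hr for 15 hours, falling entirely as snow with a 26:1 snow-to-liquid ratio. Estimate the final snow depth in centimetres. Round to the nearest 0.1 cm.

Liquid-equivalent depth = 3.5 × 15 = 52.5 mm.
Snow depth = 52.5 mm × 26 = 1365 mm = 136.5 cm.

snow depth ≈ 136.5 cm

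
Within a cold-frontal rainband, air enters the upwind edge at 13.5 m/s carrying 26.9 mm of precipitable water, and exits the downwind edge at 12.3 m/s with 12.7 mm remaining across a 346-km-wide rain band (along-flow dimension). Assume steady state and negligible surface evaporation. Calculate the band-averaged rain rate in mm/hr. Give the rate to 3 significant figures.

R ≈ 2.15 mm/hr

Column moisture flux per unit crosswind length is F = V × PW.
Inflow: F_in = 13.5 × 26.9 = 363.15 mm·m/s
Outflow: F_out = 12.3 × 12.7 = 156.21 mm·m/s
Steady-state rate R = (F_in − F_out)/L = (363.15 − 156.21) / 346000 m = 5.981e-04 mm/s.
R = 5.981e-04 × 3600 = 2.15 mm/hr.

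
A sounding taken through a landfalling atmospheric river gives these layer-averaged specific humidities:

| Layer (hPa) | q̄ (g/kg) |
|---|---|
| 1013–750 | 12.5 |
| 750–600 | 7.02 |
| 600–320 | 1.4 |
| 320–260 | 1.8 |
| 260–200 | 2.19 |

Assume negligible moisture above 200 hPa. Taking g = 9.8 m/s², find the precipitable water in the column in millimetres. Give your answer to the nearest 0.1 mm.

Precipitable water is the column-integrated vapour mass per unit area: PW = (1/g) Σ q̄ Δp, with q in kg/kg and Δp in Pa (1 kg/m² of water = 1 mm).
Layer 1013–750 hPa: Δp = 263 hPa = 26300 Pa, q̄ = 0.0125 kg/kg → 0.0125 × 26300 / 9.8 = 33.55 mm
Layer 750–600 hPa: Δp = 150 hPa = 15000 Pa, q̄ = 0.00702 kg/kg → 0.00702 × 15000 / 9.8 = 10.74 mm
Layer 600–320 hPa: Δp = 280 hPa = 28000 Pa, q̄ = 0.0014 kg/kg → 0.0014 × 28000 / 9.8 = 4.00 mm
Layer 320–260 hPa: Δp = 60 hPa = 6000 Pa, q̄ = 0.0018 kg/kg → 0.0018 × 6000 / 9.8 = 1.10 mm
Layer 260–200 hPa: Δp = 60 hPa = 6000 Pa, q̄ = 0.00219 kg/kg → 0.00219 × 6000 / 9.8 = 1.34 mm
PW = 33.55 + 10.74 + 4.00 + 1.10 + 1.34 = 50.73 ≈ 50.7 mm.

PW ≈ 50.7 mm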